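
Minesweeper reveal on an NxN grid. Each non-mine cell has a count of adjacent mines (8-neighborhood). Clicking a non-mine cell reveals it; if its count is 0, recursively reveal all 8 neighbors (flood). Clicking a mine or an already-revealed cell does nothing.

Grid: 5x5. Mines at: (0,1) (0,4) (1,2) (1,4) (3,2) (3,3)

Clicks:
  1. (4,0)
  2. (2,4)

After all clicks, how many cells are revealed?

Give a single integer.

Click 1 (4,0) count=0: revealed 8 new [(1,0) (1,1) (2,0) (2,1) (3,0) (3,1) (4,0) (4,1)] -> total=8
Click 2 (2,4) count=2: revealed 1 new [(2,4)] -> total=9

Answer: 9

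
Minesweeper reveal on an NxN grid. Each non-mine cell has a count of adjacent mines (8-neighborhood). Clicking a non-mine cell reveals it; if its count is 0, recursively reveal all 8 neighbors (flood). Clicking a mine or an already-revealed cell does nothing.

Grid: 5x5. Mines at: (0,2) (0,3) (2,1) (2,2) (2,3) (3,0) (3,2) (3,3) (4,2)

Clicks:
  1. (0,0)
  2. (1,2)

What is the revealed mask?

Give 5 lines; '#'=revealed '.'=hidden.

Answer: ##...
###..
.....
.....
.....

Derivation:
Click 1 (0,0) count=0: revealed 4 new [(0,0) (0,1) (1,0) (1,1)] -> total=4
Click 2 (1,2) count=5: revealed 1 new [(1,2)] -> total=5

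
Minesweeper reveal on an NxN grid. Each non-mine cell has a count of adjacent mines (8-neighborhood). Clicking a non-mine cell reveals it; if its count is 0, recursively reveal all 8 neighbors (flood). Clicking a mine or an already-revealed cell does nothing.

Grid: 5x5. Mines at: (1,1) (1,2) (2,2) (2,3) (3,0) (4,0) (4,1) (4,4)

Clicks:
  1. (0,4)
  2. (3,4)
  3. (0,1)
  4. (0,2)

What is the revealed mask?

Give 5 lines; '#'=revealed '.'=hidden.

Answer: .####
...##
.....
....#
.....

Derivation:
Click 1 (0,4) count=0: revealed 4 new [(0,3) (0,4) (1,3) (1,4)] -> total=4
Click 2 (3,4) count=2: revealed 1 new [(3,4)] -> total=5
Click 3 (0,1) count=2: revealed 1 new [(0,1)] -> total=6
Click 4 (0,2) count=2: revealed 1 new [(0,2)] -> total=7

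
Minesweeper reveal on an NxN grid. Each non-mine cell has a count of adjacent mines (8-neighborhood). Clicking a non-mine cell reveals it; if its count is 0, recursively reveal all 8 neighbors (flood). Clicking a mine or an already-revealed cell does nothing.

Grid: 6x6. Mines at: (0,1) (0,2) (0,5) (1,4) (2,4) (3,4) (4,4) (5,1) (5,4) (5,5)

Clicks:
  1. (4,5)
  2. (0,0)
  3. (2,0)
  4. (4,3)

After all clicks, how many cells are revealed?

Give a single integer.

Answer: 18

Derivation:
Click 1 (4,5) count=4: revealed 1 new [(4,5)] -> total=1
Click 2 (0,0) count=1: revealed 1 new [(0,0)] -> total=2
Click 3 (2,0) count=0: revealed 16 new [(1,0) (1,1) (1,2) (1,3) (2,0) (2,1) (2,2) (2,3) (3,0) (3,1) (3,2) (3,3) (4,0) (4,1) (4,2) (4,3)] -> total=18
Click 4 (4,3) count=3: revealed 0 new [(none)] -> total=18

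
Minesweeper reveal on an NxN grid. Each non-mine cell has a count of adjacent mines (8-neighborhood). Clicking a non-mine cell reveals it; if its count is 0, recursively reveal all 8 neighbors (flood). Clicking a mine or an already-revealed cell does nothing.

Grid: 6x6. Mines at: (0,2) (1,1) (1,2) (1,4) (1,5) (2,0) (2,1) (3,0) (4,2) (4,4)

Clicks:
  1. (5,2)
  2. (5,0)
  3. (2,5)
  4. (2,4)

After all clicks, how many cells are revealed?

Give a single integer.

Answer: 7

Derivation:
Click 1 (5,2) count=1: revealed 1 new [(5,2)] -> total=1
Click 2 (5,0) count=0: revealed 4 new [(4,0) (4,1) (5,0) (5,1)] -> total=5
Click 3 (2,5) count=2: revealed 1 new [(2,5)] -> total=6
Click 4 (2,4) count=2: revealed 1 new [(2,4)] -> total=7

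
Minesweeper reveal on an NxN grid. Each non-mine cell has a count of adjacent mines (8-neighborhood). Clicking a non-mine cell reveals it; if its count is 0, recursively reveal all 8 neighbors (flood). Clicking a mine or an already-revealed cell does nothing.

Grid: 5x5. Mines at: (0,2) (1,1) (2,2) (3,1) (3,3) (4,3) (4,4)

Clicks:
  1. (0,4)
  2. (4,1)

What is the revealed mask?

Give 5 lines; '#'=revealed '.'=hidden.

Answer: ...##
...##
...##
.....
.#...

Derivation:
Click 1 (0,4) count=0: revealed 6 new [(0,3) (0,4) (1,3) (1,4) (2,3) (2,4)] -> total=6
Click 2 (4,1) count=1: revealed 1 new [(4,1)] -> total=7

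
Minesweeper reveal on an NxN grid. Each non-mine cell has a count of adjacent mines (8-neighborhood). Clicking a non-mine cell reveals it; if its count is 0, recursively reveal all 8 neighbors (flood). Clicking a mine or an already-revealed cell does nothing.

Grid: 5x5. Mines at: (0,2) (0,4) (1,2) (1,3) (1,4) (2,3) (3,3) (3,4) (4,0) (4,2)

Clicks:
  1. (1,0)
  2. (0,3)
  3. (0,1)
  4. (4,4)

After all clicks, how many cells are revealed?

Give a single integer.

Answer: 10

Derivation:
Click 1 (1,0) count=0: revealed 8 new [(0,0) (0,1) (1,0) (1,1) (2,0) (2,1) (3,0) (3,1)] -> total=8
Click 2 (0,3) count=5: revealed 1 new [(0,3)] -> total=9
Click 3 (0,1) count=2: revealed 0 new [(none)] -> total=9
Click 4 (4,4) count=2: revealed 1 new [(4,4)] -> total=10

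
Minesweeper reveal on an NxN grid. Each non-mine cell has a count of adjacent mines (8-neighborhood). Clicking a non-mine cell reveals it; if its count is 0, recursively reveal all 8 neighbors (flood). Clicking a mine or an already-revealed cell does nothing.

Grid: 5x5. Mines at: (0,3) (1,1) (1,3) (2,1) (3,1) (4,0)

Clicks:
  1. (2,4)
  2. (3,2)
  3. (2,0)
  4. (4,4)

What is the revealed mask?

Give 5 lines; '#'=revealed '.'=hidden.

Click 1 (2,4) count=1: revealed 1 new [(2,4)] -> total=1
Click 2 (3,2) count=2: revealed 1 new [(3,2)] -> total=2
Click 3 (2,0) count=3: revealed 1 new [(2,0)] -> total=3
Click 4 (4,4) count=0: revealed 7 new [(2,2) (2,3) (3,3) (3,4) (4,2) (4,3) (4,4)] -> total=10

Answer: .....
.....
#.###
..###
..###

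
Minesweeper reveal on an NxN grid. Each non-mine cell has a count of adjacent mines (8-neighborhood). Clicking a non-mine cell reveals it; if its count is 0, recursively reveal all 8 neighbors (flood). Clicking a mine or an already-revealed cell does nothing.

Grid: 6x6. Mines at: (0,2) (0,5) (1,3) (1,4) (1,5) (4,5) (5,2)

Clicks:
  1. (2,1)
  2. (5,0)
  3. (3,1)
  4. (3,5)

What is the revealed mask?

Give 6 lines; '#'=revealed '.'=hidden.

Answer: ##....
###...
#####.
######
#####.
##....

Derivation:
Click 1 (2,1) count=0: revealed 22 new [(0,0) (0,1) (1,0) (1,1) (1,2) (2,0) (2,1) (2,2) (2,3) (2,4) (3,0) (3,1) (3,2) (3,3) (3,4) (4,0) (4,1) (4,2) (4,3) (4,4) (5,0) (5,1)] -> total=22
Click 2 (5,0) count=0: revealed 0 new [(none)] -> total=22
Click 3 (3,1) count=0: revealed 0 new [(none)] -> total=22
Click 4 (3,5) count=1: revealed 1 new [(3,5)] -> total=23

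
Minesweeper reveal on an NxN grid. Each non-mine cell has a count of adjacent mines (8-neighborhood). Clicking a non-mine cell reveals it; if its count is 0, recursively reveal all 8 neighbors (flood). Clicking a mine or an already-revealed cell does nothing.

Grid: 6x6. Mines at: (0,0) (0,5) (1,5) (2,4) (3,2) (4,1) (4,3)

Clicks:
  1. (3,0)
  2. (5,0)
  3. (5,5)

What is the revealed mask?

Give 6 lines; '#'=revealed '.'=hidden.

Answer: ......
......
......
#...##
....##
#...##

Derivation:
Click 1 (3,0) count=1: revealed 1 new [(3,0)] -> total=1
Click 2 (5,0) count=1: revealed 1 new [(5,0)] -> total=2
Click 3 (5,5) count=0: revealed 6 new [(3,4) (3,5) (4,4) (4,5) (5,4) (5,5)] -> total=8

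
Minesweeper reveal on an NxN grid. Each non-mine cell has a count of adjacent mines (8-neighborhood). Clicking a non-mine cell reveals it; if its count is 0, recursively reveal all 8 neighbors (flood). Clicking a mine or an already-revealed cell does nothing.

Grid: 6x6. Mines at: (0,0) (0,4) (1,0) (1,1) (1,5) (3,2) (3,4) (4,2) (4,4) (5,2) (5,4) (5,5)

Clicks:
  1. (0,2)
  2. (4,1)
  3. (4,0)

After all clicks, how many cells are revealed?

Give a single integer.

Answer: 9

Derivation:
Click 1 (0,2) count=1: revealed 1 new [(0,2)] -> total=1
Click 2 (4,1) count=3: revealed 1 new [(4,1)] -> total=2
Click 3 (4,0) count=0: revealed 7 new [(2,0) (2,1) (3,0) (3,1) (4,0) (5,0) (5,1)] -> total=9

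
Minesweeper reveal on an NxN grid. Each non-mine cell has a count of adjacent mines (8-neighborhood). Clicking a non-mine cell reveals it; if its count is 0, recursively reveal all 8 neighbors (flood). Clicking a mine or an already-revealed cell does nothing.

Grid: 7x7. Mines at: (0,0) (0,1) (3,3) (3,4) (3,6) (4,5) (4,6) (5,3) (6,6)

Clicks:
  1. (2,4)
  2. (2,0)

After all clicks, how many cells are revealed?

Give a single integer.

Answer: 19

Derivation:
Click 1 (2,4) count=2: revealed 1 new [(2,4)] -> total=1
Click 2 (2,0) count=0: revealed 18 new [(1,0) (1,1) (1,2) (2,0) (2,1) (2,2) (3,0) (3,1) (3,2) (4,0) (4,1) (4,2) (5,0) (5,1) (5,2) (6,0) (6,1) (6,2)] -> total=19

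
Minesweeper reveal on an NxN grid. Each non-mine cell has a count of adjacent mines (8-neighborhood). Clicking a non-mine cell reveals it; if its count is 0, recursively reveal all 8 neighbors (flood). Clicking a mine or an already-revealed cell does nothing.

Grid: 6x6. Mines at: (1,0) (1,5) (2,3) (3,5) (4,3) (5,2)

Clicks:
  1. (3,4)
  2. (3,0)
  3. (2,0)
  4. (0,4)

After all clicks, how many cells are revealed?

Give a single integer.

Answer: 13

Derivation:
Click 1 (3,4) count=3: revealed 1 new [(3,4)] -> total=1
Click 2 (3,0) count=0: revealed 11 new [(2,0) (2,1) (2,2) (3,0) (3,1) (3,2) (4,0) (4,1) (4,2) (5,0) (5,1)] -> total=12
Click 3 (2,0) count=1: revealed 0 new [(none)] -> total=12
Click 4 (0,4) count=1: revealed 1 new [(0,4)] -> total=13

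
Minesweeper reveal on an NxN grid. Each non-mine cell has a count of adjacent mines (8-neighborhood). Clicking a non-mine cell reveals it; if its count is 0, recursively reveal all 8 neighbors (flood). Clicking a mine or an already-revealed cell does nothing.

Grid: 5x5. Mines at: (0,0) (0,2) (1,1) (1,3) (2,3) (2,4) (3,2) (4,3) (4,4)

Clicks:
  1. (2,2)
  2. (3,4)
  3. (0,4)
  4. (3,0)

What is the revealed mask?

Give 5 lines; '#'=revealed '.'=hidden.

Click 1 (2,2) count=4: revealed 1 new [(2,2)] -> total=1
Click 2 (3,4) count=4: revealed 1 new [(3,4)] -> total=2
Click 3 (0,4) count=1: revealed 1 new [(0,4)] -> total=3
Click 4 (3,0) count=0: revealed 6 new [(2,0) (2,1) (3,0) (3,1) (4,0) (4,1)] -> total=9

Answer: ....#
.....
###..
##..#
##...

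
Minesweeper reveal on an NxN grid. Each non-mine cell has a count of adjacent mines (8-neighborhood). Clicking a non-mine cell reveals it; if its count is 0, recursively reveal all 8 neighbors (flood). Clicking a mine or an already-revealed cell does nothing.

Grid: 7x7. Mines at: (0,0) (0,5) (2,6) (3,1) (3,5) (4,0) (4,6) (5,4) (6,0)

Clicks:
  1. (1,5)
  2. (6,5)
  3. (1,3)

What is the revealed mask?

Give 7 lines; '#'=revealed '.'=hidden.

Answer: .####..
.#####.
.####..
..###..
..###..
.......
.....#.

Derivation:
Click 1 (1,5) count=2: revealed 1 new [(1,5)] -> total=1
Click 2 (6,5) count=1: revealed 1 new [(6,5)] -> total=2
Click 3 (1,3) count=0: revealed 18 new [(0,1) (0,2) (0,3) (0,4) (1,1) (1,2) (1,3) (1,4) (2,1) (2,2) (2,3) (2,4) (3,2) (3,3) (3,4) (4,2) (4,3) (4,4)] -> total=20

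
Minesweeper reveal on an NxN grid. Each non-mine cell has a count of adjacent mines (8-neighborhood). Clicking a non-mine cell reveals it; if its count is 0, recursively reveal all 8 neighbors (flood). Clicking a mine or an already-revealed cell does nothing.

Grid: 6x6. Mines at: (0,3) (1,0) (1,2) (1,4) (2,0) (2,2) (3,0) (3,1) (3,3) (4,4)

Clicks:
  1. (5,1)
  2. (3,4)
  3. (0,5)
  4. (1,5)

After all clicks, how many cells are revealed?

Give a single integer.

Answer: 11

Derivation:
Click 1 (5,1) count=0: revealed 8 new [(4,0) (4,1) (4,2) (4,3) (5,0) (5,1) (5,2) (5,3)] -> total=8
Click 2 (3,4) count=2: revealed 1 new [(3,4)] -> total=9
Click 3 (0,5) count=1: revealed 1 new [(0,5)] -> total=10
Click 4 (1,5) count=1: revealed 1 new [(1,5)] -> total=11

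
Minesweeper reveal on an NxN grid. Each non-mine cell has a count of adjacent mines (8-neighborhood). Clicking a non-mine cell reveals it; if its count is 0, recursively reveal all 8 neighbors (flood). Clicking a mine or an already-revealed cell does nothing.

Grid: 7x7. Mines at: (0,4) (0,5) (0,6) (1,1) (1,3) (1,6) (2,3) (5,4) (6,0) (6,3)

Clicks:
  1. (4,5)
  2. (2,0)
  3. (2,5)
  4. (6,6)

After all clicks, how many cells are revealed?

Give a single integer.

Click 1 (4,5) count=1: revealed 1 new [(4,5)] -> total=1
Click 2 (2,0) count=1: revealed 1 new [(2,0)] -> total=2
Click 3 (2,5) count=1: revealed 1 new [(2,5)] -> total=3
Click 4 (6,6) count=0: revealed 11 new [(2,4) (2,6) (3,4) (3,5) (3,6) (4,4) (4,6) (5,5) (5,6) (6,5) (6,6)] -> total=14

Answer: 14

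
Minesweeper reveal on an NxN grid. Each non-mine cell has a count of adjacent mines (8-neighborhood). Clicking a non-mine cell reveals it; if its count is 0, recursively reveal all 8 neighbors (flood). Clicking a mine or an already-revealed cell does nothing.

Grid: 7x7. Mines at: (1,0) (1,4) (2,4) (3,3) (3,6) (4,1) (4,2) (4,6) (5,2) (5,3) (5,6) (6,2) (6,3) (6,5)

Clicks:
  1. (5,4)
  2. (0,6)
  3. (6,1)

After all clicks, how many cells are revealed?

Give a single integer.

Answer: 8

Derivation:
Click 1 (5,4) count=3: revealed 1 new [(5,4)] -> total=1
Click 2 (0,6) count=0: revealed 6 new [(0,5) (0,6) (1,5) (1,6) (2,5) (2,6)] -> total=7
Click 3 (6,1) count=2: revealed 1 new [(6,1)] -> total=8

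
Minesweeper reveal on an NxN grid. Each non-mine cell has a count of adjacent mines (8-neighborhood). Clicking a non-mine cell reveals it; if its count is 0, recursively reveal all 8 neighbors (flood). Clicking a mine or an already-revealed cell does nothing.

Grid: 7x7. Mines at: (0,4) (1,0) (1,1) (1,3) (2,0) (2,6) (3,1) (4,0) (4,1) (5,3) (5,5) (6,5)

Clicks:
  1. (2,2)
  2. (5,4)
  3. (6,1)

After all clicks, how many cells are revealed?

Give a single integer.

Click 1 (2,2) count=3: revealed 1 new [(2,2)] -> total=1
Click 2 (5,4) count=3: revealed 1 new [(5,4)] -> total=2
Click 3 (6,1) count=0: revealed 6 new [(5,0) (5,1) (5,2) (6,0) (6,1) (6,2)] -> total=8

Answer: 8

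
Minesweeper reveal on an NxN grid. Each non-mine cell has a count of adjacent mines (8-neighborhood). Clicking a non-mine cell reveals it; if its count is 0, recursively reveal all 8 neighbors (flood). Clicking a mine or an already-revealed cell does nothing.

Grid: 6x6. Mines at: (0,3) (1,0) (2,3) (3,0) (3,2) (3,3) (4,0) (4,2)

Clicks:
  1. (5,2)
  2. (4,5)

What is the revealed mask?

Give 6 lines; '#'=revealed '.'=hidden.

Click 1 (5,2) count=1: revealed 1 new [(5,2)] -> total=1
Click 2 (4,5) count=0: revealed 14 new [(0,4) (0,5) (1,4) (1,5) (2,4) (2,5) (3,4) (3,5) (4,3) (4,4) (4,5) (5,3) (5,4) (5,5)] -> total=15

Answer: ....##
....##
....##
....##
...###
..####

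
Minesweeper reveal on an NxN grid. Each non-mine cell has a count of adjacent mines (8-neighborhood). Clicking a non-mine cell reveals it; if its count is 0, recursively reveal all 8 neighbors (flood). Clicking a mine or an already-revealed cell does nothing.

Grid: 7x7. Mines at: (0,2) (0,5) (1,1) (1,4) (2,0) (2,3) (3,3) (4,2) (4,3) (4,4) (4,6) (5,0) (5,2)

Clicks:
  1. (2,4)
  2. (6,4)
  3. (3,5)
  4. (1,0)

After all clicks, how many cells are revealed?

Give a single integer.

Answer: 11

Derivation:
Click 1 (2,4) count=3: revealed 1 new [(2,4)] -> total=1
Click 2 (6,4) count=0: revealed 8 new [(5,3) (5,4) (5,5) (5,6) (6,3) (6,4) (6,5) (6,6)] -> total=9
Click 3 (3,5) count=2: revealed 1 new [(3,5)] -> total=10
Click 4 (1,0) count=2: revealed 1 new [(1,0)] -> total=11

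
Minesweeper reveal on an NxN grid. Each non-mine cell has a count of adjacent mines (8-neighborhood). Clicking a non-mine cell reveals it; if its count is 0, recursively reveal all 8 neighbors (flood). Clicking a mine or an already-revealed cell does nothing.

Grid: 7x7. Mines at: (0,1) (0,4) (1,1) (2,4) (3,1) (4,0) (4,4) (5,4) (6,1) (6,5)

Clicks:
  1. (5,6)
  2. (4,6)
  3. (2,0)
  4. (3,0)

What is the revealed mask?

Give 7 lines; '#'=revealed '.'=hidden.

Answer: .....##
.....##
#....##
#....##
.....##
.....##
.......

Derivation:
Click 1 (5,6) count=1: revealed 1 new [(5,6)] -> total=1
Click 2 (4,6) count=0: revealed 11 new [(0,5) (0,6) (1,5) (1,6) (2,5) (2,6) (3,5) (3,6) (4,5) (4,6) (5,5)] -> total=12
Click 3 (2,0) count=2: revealed 1 new [(2,0)] -> total=13
Click 4 (3,0) count=2: revealed 1 new [(3,0)] -> total=14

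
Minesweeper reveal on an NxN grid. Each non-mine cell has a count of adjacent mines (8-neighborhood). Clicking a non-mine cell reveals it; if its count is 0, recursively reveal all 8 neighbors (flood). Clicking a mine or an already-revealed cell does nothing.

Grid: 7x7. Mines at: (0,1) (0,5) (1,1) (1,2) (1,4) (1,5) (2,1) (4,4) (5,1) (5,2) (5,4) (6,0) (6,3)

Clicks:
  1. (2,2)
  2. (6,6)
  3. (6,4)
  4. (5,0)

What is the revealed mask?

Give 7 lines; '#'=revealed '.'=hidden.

Click 1 (2,2) count=3: revealed 1 new [(2,2)] -> total=1
Click 2 (6,6) count=0: revealed 10 new [(2,5) (2,6) (3,5) (3,6) (4,5) (4,6) (5,5) (5,6) (6,5) (6,6)] -> total=11
Click 3 (6,4) count=2: revealed 1 new [(6,4)] -> total=12
Click 4 (5,0) count=2: revealed 1 new [(5,0)] -> total=13

Answer: .......
.......
..#..##
.....##
.....##
#....##
....###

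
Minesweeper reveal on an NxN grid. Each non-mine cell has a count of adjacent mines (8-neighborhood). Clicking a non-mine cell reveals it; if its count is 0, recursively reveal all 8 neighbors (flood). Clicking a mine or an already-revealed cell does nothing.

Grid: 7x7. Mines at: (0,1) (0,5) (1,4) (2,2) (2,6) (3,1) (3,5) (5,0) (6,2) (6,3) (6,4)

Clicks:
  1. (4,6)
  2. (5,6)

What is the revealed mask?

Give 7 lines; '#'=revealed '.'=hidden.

Click 1 (4,6) count=1: revealed 1 new [(4,6)] -> total=1
Click 2 (5,6) count=0: revealed 5 new [(4,5) (5,5) (5,6) (6,5) (6,6)] -> total=6

Answer: .......
.......
.......
.......
.....##
.....##
.....##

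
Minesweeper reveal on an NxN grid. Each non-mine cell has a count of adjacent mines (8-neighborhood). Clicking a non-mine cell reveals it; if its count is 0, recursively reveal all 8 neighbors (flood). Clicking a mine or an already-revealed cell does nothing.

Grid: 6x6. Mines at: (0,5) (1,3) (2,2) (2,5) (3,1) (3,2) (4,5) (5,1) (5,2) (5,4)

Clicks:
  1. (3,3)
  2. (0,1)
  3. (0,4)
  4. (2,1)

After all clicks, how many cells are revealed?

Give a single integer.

Click 1 (3,3) count=2: revealed 1 new [(3,3)] -> total=1
Click 2 (0,1) count=0: revealed 8 new [(0,0) (0,1) (0,2) (1,0) (1,1) (1,2) (2,0) (2,1)] -> total=9
Click 3 (0,4) count=2: revealed 1 new [(0,4)] -> total=10
Click 4 (2,1) count=3: revealed 0 new [(none)] -> total=10

Answer: 10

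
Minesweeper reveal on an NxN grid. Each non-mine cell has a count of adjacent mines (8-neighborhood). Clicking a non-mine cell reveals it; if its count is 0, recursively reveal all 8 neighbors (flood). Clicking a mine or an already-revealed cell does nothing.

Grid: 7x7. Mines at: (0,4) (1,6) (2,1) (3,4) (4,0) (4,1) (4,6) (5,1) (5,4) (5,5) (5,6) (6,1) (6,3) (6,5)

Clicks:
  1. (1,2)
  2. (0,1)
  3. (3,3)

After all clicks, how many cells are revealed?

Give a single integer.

Answer: 9

Derivation:
Click 1 (1,2) count=1: revealed 1 new [(1,2)] -> total=1
Click 2 (0,1) count=0: revealed 7 new [(0,0) (0,1) (0,2) (0,3) (1,0) (1,1) (1,3)] -> total=8
Click 3 (3,3) count=1: revealed 1 new [(3,3)] -> total=9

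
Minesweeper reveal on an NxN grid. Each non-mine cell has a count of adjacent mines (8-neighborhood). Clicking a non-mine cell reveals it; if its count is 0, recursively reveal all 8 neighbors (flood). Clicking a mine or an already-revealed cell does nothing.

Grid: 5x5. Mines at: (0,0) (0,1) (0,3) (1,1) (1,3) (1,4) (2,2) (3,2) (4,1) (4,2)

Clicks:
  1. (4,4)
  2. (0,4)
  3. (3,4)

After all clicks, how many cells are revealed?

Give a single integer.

Answer: 7

Derivation:
Click 1 (4,4) count=0: revealed 6 new [(2,3) (2,4) (3,3) (3,4) (4,3) (4,4)] -> total=6
Click 2 (0,4) count=3: revealed 1 new [(0,4)] -> total=7
Click 3 (3,4) count=0: revealed 0 new [(none)] -> total=7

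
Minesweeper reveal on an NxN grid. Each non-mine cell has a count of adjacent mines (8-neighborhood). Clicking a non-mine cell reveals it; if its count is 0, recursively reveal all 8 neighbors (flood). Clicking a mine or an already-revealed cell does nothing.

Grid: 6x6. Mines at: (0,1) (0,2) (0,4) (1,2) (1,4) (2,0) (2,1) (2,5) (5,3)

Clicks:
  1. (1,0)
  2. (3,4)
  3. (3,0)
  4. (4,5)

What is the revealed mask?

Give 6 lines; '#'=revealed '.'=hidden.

Click 1 (1,0) count=3: revealed 1 new [(1,0)] -> total=1
Click 2 (3,4) count=1: revealed 1 new [(3,4)] -> total=2
Click 3 (3,0) count=2: revealed 1 new [(3,0)] -> total=3
Click 4 (4,5) count=0: revealed 5 new [(3,5) (4,4) (4,5) (5,4) (5,5)] -> total=8

Answer: ......
#.....
......
#...##
....##
....##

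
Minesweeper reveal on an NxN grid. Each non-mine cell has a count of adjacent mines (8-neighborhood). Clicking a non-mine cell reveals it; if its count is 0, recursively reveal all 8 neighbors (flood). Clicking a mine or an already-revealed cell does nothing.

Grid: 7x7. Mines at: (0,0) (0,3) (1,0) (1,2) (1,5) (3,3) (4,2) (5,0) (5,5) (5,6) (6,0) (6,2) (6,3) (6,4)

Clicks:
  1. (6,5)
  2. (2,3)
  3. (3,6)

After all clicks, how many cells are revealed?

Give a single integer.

Click 1 (6,5) count=3: revealed 1 new [(6,5)] -> total=1
Click 2 (2,3) count=2: revealed 1 new [(2,3)] -> total=2
Click 3 (3,6) count=0: revealed 9 new [(2,4) (2,5) (2,6) (3,4) (3,5) (3,6) (4,4) (4,5) (4,6)] -> total=11

Answer: 11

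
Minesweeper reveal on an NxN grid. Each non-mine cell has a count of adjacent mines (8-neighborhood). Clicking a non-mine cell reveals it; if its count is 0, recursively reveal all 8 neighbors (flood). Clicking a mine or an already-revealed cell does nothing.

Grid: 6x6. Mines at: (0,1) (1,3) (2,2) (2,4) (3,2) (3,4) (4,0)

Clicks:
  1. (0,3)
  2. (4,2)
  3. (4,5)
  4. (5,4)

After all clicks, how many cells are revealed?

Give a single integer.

Answer: 11

Derivation:
Click 1 (0,3) count=1: revealed 1 new [(0,3)] -> total=1
Click 2 (4,2) count=1: revealed 1 new [(4,2)] -> total=2
Click 3 (4,5) count=1: revealed 1 new [(4,5)] -> total=3
Click 4 (5,4) count=0: revealed 8 new [(4,1) (4,3) (4,4) (5,1) (5,2) (5,3) (5,4) (5,5)] -> total=11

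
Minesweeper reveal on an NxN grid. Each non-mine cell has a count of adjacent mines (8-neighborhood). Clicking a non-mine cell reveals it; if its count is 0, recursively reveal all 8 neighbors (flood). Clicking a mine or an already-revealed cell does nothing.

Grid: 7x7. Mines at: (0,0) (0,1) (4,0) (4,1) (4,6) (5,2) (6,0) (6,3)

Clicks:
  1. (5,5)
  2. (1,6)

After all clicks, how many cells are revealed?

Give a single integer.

Answer: 33

Derivation:
Click 1 (5,5) count=1: revealed 1 new [(5,5)] -> total=1
Click 2 (1,6) count=0: revealed 32 new [(0,2) (0,3) (0,4) (0,5) (0,6) (1,0) (1,1) (1,2) (1,3) (1,4) (1,5) (1,6) (2,0) (2,1) (2,2) (2,3) (2,4) (2,5) (2,6) (3,0) (3,1) (3,2) (3,3) (3,4) (3,5) (3,6) (4,2) (4,3) (4,4) (4,5) (5,3) (5,4)] -> total=33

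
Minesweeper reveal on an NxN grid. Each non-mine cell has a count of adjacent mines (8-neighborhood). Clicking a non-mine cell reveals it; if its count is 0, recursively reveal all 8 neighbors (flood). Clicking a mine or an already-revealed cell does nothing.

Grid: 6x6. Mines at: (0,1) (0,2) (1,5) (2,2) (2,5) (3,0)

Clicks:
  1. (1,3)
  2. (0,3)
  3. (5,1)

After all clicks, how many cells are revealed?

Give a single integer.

Click 1 (1,3) count=2: revealed 1 new [(1,3)] -> total=1
Click 2 (0,3) count=1: revealed 1 new [(0,3)] -> total=2
Click 3 (5,1) count=0: revealed 17 new [(3,1) (3,2) (3,3) (3,4) (3,5) (4,0) (4,1) (4,2) (4,3) (4,4) (4,5) (5,0) (5,1) (5,2) (5,3) (5,4) (5,5)] -> total=19

Answer: 19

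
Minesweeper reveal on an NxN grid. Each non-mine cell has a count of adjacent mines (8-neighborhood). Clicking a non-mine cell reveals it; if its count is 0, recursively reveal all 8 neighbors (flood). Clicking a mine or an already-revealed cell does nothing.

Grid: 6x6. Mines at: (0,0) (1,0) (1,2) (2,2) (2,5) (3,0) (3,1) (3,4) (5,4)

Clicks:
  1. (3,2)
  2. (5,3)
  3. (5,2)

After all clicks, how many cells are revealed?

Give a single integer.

Click 1 (3,2) count=2: revealed 1 new [(3,2)] -> total=1
Click 2 (5,3) count=1: revealed 1 new [(5,3)] -> total=2
Click 3 (5,2) count=0: revealed 7 new [(4,0) (4,1) (4,2) (4,3) (5,0) (5,1) (5,2)] -> total=9

Answer: 9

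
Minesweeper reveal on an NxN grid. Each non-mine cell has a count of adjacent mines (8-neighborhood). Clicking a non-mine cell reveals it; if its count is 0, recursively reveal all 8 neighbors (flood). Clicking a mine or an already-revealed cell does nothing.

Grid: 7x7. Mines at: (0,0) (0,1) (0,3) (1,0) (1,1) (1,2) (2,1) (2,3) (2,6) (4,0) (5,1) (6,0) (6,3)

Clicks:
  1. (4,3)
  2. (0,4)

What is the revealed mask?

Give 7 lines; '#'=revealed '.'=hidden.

Click 1 (4,3) count=0: revealed 18 new [(3,2) (3,3) (3,4) (3,5) (3,6) (4,2) (4,3) (4,4) (4,5) (4,6) (5,2) (5,3) (5,4) (5,5) (5,6) (6,4) (6,5) (6,6)] -> total=18
Click 2 (0,4) count=1: revealed 1 new [(0,4)] -> total=19

Answer: ....#..
.......
.......
..#####
..#####
..#####
....###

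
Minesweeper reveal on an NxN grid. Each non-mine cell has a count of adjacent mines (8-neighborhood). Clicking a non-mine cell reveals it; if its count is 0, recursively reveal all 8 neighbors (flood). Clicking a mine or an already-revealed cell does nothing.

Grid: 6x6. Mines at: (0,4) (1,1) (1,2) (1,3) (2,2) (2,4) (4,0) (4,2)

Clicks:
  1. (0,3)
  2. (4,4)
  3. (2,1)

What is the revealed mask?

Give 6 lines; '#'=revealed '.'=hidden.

Click 1 (0,3) count=3: revealed 1 new [(0,3)] -> total=1
Click 2 (4,4) count=0: revealed 9 new [(3,3) (3,4) (3,5) (4,3) (4,4) (4,5) (5,3) (5,4) (5,5)] -> total=10
Click 3 (2,1) count=3: revealed 1 new [(2,1)] -> total=11

Answer: ...#..
......
.#....
...###
...###
...###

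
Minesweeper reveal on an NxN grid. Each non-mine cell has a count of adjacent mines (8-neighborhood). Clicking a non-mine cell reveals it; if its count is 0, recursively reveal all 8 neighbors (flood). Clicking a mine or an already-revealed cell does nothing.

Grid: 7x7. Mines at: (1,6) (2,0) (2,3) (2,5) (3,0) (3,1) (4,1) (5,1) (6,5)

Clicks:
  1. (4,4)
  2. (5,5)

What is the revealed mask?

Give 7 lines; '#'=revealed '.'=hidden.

Answer: .......
.......
.......
..#####
..#####
..#####
..###..

Derivation:
Click 1 (4,4) count=0: revealed 18 new [(3,2) (3,3) (3,4) (3,5) (3,6) (4,2) (4,3) (4,4) (4,5) (4,6) (5,2) (5,3) (5,4) (5,5) (5,6) (6,2) (6,3) (6,4)] -> total=18
Click 2 (5,5) count=1: revealed 0 new [(none)] -> total=18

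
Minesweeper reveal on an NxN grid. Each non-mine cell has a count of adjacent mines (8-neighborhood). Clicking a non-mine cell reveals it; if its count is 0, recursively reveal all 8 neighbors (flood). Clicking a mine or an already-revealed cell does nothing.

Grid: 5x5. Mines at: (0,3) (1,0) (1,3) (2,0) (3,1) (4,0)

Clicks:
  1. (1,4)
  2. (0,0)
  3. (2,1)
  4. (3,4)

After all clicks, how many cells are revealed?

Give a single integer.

Click 1 (1,4) count=2: revealed 1 new [(1,4)] -> total=1
Click 2 (0,0) count=1: revealed 1 new [(0,0)] -> total=2
Click 3 (2,1) count=3: revealed 1 new [(2,1)] -> total=3
Click 4 (3,4) count=0: revealed 9 new [(2,2) (2,3) (2,4) (3,2) (3,3) (3,4) (4,2) (4,3) (4,4)] -> total=12

Answer: 12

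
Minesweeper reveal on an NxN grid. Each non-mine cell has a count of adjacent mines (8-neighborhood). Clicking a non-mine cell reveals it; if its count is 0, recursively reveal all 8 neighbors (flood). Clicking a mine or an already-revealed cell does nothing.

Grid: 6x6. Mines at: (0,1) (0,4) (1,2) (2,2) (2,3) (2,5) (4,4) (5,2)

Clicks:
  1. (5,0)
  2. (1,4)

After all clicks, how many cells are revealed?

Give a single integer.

Click 1 (5,0) count=0: revealed 10 new [(1,0) (1,1) (2,0) (2,1) (3,0) (3,1) (4,0) (4,1) (5,0) (5,1)] -> total=10
Click 2 (1,4) count=3: revealed 1 new [(1,4)] -> total=11

Answer: 11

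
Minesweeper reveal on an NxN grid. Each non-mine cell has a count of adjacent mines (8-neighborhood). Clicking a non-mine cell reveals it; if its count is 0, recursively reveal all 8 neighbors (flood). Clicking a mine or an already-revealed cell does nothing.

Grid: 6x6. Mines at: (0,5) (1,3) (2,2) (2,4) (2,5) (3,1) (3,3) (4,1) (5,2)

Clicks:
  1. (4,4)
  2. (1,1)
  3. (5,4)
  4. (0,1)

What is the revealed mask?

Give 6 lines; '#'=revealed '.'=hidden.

Answer: ###...
###...
##....
....##
...###
...###

Derivation:
Click 1 (4,4) count=1: revealed 1 new [(4,4)] -> total=1
Click 2 (1,1) count=1: revealed 1 new [(1,1)] -> total=2
Click 3 (5,4) count=0: revealed 7 new [(3,4) (3,5) (4,3) (4,5) (5,3) (5,4) (5,5)] -> total=9
Click 4 (0,1) count=0: revealed 7 new [(0,0) (0,1) (0,2) (1,0) (1,2) (2,0) (2,1)] -> total=16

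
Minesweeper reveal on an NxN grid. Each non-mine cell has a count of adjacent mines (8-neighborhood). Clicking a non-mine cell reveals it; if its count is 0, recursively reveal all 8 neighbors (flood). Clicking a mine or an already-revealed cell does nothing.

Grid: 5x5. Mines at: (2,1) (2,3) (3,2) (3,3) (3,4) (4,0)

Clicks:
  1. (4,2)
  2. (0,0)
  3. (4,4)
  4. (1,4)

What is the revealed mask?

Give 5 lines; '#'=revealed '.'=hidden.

Answer: #####
#####
.....
.....
..#.#

Derivation:
Click 1 (4,2) count=2: revealed 1 new [(4,2)] -> total=1
Click 2 (0,0) count=0: revealed 10 new [(0,0) (0,1) (0,2) (0,3) (0,4) (1,0) (1,1) (1,2) (1,3) (1,4)] -> total=11
Click 3 (4,4) count=2: revealed 1 new [(4,4)] -> total=12
Click 4 (1,4) count=1: revealed 0 new [(none)] -> total=12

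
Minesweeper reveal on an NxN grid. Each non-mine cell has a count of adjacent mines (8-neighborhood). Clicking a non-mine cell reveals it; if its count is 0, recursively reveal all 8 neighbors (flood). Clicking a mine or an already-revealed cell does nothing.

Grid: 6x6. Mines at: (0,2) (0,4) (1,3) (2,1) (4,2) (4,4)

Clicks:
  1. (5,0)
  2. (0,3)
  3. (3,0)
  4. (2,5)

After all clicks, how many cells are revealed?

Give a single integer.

Click 1 (5,0) count=0: revealed 6 new [(3,0) (3,1) (4,0) (4,1) (5,0) (5,1)] -> total=6
Click 2 (0,3) count=3: revealed 1 new [(0,3)] -> total=7
Click 3 (3,0) count=1: revealed 0 new [(none)] -> total=7
Click 4 (2,5) count=0: revealed 6 new [(1,4) (1,5) (2,4) (2,5) (3,4) (3,5)] -> total=13

Answer: 13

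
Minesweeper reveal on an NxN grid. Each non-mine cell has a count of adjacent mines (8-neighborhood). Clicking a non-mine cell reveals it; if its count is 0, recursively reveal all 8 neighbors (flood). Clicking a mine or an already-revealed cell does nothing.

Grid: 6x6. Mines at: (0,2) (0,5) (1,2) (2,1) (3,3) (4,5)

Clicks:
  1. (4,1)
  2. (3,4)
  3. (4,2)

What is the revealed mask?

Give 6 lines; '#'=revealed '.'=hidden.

Click 1 (4,1) count=0: revealed 13 new [(3,0) (3,1) (3,2) (4,0) (4,1) (4,2) (4,3) (4,4) (5,0) (5,1) (5,2) (5,3) (5,4)] -> total=13
Click 2 (3,4) count=2: revealed 1 new [(3,4)] -> total=14
Click 3 (4,2) count=1: revealed 0 new [(none)] -> total=14

Answer: ......
......
......
###.#.
#####.
#####.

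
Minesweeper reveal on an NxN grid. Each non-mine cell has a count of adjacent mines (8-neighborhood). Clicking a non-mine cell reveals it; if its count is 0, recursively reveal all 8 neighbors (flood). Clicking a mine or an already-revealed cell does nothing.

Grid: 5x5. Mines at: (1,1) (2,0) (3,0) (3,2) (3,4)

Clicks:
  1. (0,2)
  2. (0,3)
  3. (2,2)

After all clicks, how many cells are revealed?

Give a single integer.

Click 1 (0,2) count=1: revealed 1 new [(0,2)] -> total=1
Click 2 (0,3) count=0: revealed 8 new [(0,3) (0,4) (1,2) (1,3) (1,4) (2,2) (2,3) (2,4)] -> total=9
Click 3 (2,2) count=2: revealed 0 new [(none)] -> total=9

Answer: 9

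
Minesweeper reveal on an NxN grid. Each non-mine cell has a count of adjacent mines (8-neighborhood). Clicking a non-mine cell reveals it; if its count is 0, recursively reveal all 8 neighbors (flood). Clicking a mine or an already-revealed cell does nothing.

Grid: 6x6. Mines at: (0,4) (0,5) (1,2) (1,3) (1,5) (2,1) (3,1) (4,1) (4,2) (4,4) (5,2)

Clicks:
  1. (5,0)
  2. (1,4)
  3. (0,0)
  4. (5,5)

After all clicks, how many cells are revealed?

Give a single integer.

Click 1 (5,0) count=1: revealed 1 new [(5,0)] -> total=1
Click 2 (1,4) count=4: revealed 1 new [(1,4)] -> total=2
Click 3 (0,0) count=0: revealed 4 new [(0,0) (0,1) (1,0) (1,1)] -> total=6
Click 4 (5,5) count=1: revealed 1 new [(5,5)] -> total=7

Answer: 7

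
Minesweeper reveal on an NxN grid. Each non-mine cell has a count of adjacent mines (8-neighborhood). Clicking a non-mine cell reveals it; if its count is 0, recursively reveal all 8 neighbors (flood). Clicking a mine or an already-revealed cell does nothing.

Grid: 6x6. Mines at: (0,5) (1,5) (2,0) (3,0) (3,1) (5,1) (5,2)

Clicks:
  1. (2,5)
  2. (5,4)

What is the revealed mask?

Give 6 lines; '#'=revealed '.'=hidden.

Click 1 (2,5) count=1: revealed 1 new [(2,5)] -> total=1
Click 2 (5,4) count=0: revealed 25 new [(0,0) (0,1) (0,2) (0,3) (0,4) (1,0) (1,1) (1,2) (1,3) (1,4) (2,1) (2,2) (2,3) (2,4) (3,2) (3,3) (3,4) (3,5) (4,2) (4,3) (4,4) (4,5) (5,3) (5,4) (5,5)] -> total=26

Answer: #####.
#####.
.#####
..####
..####
...###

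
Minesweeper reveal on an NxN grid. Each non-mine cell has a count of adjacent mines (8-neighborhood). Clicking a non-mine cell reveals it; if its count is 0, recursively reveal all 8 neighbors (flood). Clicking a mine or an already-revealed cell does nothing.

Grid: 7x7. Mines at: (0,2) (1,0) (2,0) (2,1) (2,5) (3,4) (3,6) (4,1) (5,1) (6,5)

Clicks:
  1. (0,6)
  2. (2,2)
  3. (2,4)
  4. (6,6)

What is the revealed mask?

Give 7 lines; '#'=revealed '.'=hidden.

Click 1 (0,6) count=0: revealed 8 new [(0,3) (0,4) (0,5) (0,6) (1,3) (1,4) (1,5) (1,6)] -> total=8
Click 2 (2,2) count=1: revealed 1 new [(2,2)] -> total=9
Click 3 (2,4) count=2: revealed 1 new [(2,4)] -> total=10
Click 4 (6,6) count=1: revealed 1 new [(6,6)] -> total=11

Answer: ...####
...####
..#.#..
.......
.......
.......
......#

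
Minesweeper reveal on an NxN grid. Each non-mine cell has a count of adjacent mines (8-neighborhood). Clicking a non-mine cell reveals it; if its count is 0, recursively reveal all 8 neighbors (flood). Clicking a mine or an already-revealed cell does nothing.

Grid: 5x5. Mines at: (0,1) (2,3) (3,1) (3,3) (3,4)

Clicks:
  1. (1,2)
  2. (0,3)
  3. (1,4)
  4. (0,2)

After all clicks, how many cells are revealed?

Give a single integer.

Answer: 6

Derivation:
Click 1 (1,2) count=2: revealed 1 new [(1,2)] -> total=1
Click 2 (0,3) count=0: revealed 5 new [(0,2) (0,3) (0,4) (1,3) (1,4)] -> total=6
Click 3 (1,4) count=1: revealed 0 new [(none)] -> total=6
Click 4 (0,2) count=1: revealed 0 new [(none)] -> total=6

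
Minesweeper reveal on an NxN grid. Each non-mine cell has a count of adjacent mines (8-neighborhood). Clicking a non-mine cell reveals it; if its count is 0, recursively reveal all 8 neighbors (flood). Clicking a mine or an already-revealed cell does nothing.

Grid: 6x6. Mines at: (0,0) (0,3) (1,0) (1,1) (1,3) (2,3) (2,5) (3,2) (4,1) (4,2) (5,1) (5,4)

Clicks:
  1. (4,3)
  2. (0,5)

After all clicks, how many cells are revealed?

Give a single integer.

Answer: 5

Derivation:
Click 1 (4,3) count=3: revealed 1 new [(4,3)] -> total=1
Click 2 (0,5) count=0: revealed 4 new [(0,4) (0,5) (1,4) (1,5)] -> total=5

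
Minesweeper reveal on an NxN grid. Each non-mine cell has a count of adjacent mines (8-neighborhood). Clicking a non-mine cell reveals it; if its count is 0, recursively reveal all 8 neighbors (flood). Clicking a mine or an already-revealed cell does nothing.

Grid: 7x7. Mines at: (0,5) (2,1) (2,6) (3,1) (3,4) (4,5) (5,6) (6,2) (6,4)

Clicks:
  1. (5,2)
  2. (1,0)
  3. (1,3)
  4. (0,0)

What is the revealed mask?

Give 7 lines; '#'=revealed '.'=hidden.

Answer: #####..
#####..
..###..
.......
.......
..#....
.......

Derivation:
Click 1 (5,2) count=1: revealed 1 new [(5,2)] -> total=1
Click 2 (1,0) count=1: revealed 1 new [(1,0)] -> total=2
Click 3 (1,3) count=0: revealed 12 new [(0,0) (0,1) (0,2) (0,3) (0,4) (1,1) (1,2) (1,3) (1,4) (2,2) (2,3) (2,4)] -> total=14
Click 4 (0,0) count=0: revealed 0 new [(none)] -> total=14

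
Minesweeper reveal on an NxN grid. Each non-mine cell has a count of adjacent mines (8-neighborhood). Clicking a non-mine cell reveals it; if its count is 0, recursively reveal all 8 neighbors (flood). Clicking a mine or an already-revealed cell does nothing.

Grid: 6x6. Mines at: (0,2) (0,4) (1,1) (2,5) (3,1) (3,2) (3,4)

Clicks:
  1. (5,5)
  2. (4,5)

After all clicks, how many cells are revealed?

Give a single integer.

Click 1 (5,5) count=0: revealed 12 new [(4,0) (4,1) (4,2) (4,3) (4,4) (4,5) (5,0) (5,1) (5,2) (5,3) (5,4) (5,5)] -> total=12
Click 2 (4,5) count=1: revealed 0 new [(none)] -> total=12

Answer: 12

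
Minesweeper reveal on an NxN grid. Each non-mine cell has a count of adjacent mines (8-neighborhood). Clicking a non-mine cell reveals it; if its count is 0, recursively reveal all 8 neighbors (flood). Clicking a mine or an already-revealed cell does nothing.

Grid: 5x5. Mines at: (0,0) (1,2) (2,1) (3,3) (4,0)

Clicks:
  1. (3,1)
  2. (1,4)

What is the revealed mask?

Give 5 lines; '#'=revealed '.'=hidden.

Answer: ...##
...##
...##
.#...
.....

Derivation:
Click 1 (3,1) count=2: revealed 1 new [(3,1)] -> total=1
Click 2 (1,4) count=0: revealed 6 new [(0,3) (0,4) (1,3) (1,4) (2,3) (2,4)] -> total=7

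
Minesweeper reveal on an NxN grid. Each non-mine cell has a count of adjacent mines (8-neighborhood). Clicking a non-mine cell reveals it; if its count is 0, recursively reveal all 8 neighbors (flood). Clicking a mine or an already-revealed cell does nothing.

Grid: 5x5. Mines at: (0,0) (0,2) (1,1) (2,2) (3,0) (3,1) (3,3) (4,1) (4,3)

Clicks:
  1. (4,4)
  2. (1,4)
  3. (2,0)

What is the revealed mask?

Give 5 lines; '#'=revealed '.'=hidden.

Click 1 (4,4) count=2: revealed 1 new [(4,4)] -> total=1
Click 2 (1,4) count=0: revealed 6 new [(0,3) (0,4) (1,3) (1,4) (2,3) (2,4)] -> total=7
Click 3 (2,0) count=3: revealed 1 new [(2,0)] -> total=8

Answer: ...##
...##
#..##
.....
....#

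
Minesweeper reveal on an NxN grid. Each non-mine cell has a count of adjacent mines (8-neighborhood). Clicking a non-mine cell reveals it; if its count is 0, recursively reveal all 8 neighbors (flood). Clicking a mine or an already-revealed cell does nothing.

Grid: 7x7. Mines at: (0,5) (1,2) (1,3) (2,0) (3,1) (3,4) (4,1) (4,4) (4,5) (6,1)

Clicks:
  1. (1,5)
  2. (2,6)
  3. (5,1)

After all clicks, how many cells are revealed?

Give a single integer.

Click 1 (1,5) count=1: revealed 1 new [(1,5)] -> total=1
Click 2 (2,6) count=0: revealed 5 new [(1,6) (2,5) (2,6) (3,5) (3,6)] -> total=6
Click 3 (5,1) count=2: revealed 1 new [(5,1)] -> total=7

Answer: 7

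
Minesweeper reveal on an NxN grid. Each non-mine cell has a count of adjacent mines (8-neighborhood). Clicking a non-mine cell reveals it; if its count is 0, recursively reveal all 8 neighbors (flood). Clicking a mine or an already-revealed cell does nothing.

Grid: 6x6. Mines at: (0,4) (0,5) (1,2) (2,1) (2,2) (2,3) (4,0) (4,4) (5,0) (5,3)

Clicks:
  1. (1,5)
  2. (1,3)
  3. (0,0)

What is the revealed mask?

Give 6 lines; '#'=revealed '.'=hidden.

Click 1 (1,5) count=2: revealed 1 new [(1,5)] -> total=1
Click 2 (1,3) count=4: revealed 1 new [(1,3)] -> total=2
Click 3 (0,0) count=0: revealed 4 new [(0,0) (0,1) (1,0) (1,1)] -> total=6

Answer: ##....
##.#.#
......
......
......
......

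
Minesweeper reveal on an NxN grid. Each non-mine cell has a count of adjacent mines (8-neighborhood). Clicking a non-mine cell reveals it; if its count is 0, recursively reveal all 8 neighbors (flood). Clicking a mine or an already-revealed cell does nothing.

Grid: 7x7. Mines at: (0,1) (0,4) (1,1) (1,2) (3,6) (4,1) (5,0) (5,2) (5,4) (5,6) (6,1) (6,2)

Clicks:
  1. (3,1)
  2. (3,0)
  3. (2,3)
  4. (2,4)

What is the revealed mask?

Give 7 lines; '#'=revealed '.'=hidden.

Click 1 (3,1) count=1: revealed 1 new [(3,1)] -> total=1
Click 2 (3,0) count=1: revealed 1 new [(3,0)] -> total=2
Click 3 (2,3) count=1: revealed 1 new [(2,3)] -> total=3
Click 4 (2,4) count=0: revealed 14 new [(1,3) (1,4) (1,5) (2,2) (2,4) (2,5) (3,2) (3,3) (3,4) (3,5) (4,2) (4,3) (4,4) (4,5)] -> total=17

Answer: .......
...###.
..####.
######.
..####.
.......
.......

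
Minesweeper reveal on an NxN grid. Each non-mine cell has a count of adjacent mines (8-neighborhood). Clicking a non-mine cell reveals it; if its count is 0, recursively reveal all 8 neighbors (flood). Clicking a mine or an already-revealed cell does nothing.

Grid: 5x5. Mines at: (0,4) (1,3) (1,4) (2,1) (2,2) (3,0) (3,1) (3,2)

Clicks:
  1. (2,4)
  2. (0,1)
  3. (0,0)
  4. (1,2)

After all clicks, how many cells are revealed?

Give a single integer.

Click 1 (2,4) count=2: revealed 1 new [(2,4)] -> total=1
Click 2 (0,1) count=0: revealed 6 new [(0,0) (0,1) (0,2) (1,0) (1,1) (1,2)] -> total=7
Click 3 (0,0) count=0: revealed 0 new [(none)] -> total=7
Click 4 (1,2) count=3: revealed 0 new [(none)] -> total=7

Answer: 7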